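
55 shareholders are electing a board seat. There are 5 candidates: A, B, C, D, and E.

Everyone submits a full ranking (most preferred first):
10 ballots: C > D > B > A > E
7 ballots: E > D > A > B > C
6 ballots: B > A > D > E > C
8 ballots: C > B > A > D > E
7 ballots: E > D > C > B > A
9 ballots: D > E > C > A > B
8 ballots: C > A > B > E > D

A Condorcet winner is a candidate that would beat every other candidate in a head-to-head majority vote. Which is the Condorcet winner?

D vs A: 33–22
D vs B: 33–22
D vs C: 29–26
D vs E: 33–22
D beats every other candidate.

D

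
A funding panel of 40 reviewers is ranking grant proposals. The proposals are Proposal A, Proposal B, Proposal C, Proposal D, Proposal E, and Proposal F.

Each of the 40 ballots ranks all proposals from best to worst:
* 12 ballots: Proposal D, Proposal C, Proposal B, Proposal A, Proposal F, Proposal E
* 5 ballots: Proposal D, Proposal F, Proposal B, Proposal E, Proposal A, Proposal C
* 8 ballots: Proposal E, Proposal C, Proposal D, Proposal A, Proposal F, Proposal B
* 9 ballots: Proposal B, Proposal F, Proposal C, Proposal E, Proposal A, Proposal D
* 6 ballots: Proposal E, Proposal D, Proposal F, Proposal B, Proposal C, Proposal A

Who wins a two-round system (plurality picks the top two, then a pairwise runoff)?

Proposal E

Round 1 first-place votes: Proposal A 0, Proposal B 9, Proposal C 0, Proposal D 17, Proposal E 14, Proposal F 0. Proposal D and Proposal E advance.
Runoff: Proposal D is ranked above Proposal E on 17 ballots, Proposal E above Proposal D on 23.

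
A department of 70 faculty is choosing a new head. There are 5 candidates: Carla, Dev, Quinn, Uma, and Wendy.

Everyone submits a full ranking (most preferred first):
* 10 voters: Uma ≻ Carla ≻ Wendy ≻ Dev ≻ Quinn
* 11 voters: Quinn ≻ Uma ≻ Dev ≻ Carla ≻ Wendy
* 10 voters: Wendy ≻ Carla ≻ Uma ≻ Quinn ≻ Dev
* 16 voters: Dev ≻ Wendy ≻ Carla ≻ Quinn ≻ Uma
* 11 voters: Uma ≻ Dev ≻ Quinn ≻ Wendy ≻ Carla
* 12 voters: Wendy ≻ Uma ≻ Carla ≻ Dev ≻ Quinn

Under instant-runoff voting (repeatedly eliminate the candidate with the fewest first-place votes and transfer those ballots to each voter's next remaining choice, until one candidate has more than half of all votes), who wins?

Wendy

Round 1: Carla 0, Dev 16, Quinn 11, Uma 21, Wendy 22. Carla eliminated.
Round 2: Dev 16, Quinn 11, Uma 21, Wendy 22. Quinn eliminated.
Round 3: Dev 16, Uma 32, Wendy 22. Dev eliminated.
Round 4: Uma 32, Wendy 38. Wendy has a majority (≥36).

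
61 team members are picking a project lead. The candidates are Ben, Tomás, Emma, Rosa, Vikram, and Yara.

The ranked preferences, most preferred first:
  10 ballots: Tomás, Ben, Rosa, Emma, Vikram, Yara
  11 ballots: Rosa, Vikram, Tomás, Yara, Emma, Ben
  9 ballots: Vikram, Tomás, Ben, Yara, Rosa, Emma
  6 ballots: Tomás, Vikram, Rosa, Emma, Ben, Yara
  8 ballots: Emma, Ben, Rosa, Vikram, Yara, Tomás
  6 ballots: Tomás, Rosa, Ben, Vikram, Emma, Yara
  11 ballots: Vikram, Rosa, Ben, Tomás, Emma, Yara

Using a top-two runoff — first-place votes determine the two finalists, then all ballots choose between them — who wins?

Vikram

Round 1 first-place votes: Ben 0, Tomás 22, Emma 8, Rosa 11, Vikram 20, Yara 0. Tomás and Vikram advance.
Runoff: Tomás is ranked above Vikram on 22 ballots, Vikram above Tomás on 39.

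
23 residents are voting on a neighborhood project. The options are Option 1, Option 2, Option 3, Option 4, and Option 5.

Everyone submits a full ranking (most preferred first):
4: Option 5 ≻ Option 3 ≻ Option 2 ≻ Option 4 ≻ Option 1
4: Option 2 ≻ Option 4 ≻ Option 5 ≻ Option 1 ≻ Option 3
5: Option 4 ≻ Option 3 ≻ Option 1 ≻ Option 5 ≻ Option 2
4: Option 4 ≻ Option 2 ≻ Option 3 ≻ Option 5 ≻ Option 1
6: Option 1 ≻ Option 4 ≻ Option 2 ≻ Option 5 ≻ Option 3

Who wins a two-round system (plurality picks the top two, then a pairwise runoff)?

Option 4

Round 1 first-place votes: Option 1 6, Option 2 4, Option 3 0, Option 4 9, Option 5 4. Option 4 and Option 1 advance.
Runoff: Option 4 is ranked above Option 1 on 17 ballots, Option 1 above Option 4 on 6.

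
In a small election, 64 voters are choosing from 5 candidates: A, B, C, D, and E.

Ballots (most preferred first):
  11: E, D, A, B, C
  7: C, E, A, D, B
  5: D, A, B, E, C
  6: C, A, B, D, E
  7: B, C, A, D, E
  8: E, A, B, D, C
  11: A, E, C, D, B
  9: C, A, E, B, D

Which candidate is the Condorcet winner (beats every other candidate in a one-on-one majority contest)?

A

A vs B: 57–7
A vs C: 35–29
A vs D: 48–16
A vs E: 38–26
A beats every other candidate.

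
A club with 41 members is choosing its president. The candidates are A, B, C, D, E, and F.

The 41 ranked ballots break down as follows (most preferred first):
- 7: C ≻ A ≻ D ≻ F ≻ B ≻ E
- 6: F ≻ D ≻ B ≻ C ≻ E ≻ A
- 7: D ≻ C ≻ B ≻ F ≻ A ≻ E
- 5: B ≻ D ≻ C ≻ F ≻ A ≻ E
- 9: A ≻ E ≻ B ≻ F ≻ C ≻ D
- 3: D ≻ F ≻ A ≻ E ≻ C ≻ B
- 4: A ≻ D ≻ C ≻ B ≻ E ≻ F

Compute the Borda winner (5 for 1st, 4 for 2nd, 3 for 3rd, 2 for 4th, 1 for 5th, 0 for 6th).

D

A: 7×4 + 6×0 + 7×1 + 5×1 + 9×5 + 3×3 + 4×5 = 114
B: 7×1 + 6×3 + 7×3 + 5×5 + 9×3 + 3×0 + 4×2 = 106
C: 7×5 + 6×2 + 7×4 + 5×3 + 9×1 + 3×1 + 4×3 = 114
D: 7×3 + 6×4 + 7×5 + 5×4 + 9×0 + 3×5 + 4×4 = 131
E: 7×0 + 6×1 + 7×0 + 5×0 + 9×4 + 3×2 + 4×1 = 52
F: 7×2 + 6×5 + 7×2 + 5×2 + 9×2 + 3×4 + 4×0 = 98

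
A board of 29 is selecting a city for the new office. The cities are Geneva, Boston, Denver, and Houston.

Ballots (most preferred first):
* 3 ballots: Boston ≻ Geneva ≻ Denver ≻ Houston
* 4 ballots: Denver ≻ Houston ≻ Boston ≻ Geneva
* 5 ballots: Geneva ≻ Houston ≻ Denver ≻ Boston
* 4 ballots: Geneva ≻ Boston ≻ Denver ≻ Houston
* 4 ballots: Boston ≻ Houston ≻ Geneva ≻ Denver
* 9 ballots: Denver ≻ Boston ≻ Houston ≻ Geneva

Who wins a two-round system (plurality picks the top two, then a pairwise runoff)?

Round 1 first-place votes: Geneva 9, Boston 7, Denver 13, Houston 0. Denver and Geneva advance.
Runoff: Denver is ranked above Geneva on 13 ballots, Geneva above Denver on 16.

Geneva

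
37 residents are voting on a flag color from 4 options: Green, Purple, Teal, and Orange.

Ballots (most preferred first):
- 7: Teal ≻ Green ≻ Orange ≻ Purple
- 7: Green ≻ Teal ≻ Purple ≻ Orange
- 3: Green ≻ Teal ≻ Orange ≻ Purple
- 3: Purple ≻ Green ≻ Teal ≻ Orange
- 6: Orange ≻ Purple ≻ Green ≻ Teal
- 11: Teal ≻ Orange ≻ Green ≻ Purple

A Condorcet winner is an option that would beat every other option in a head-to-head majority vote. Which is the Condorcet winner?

Green

Green vs Purple: 28–9
Green vs Teal: 19–18
Green vs Orange: 20–17
Green beats every other option.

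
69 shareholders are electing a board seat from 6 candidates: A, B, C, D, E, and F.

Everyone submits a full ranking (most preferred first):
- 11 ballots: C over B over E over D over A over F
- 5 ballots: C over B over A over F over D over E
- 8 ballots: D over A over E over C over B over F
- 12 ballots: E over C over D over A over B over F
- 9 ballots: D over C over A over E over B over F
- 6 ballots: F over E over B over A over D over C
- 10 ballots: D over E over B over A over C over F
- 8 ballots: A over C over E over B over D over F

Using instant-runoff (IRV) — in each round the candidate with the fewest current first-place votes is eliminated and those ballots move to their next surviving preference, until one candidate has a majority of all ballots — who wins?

C

Round 1: A 8, B 0, C 16, D 27, E 12, F 6. B eliminated.
Round 2: A 8, C 16, D 27, E 12, F 6. F eliminated.
Round 3: A 8, C 16, D 27, E 18. A eliminated.
Round 4: C 24, D 27, E 18. E eliminated.
Round 5: C 36, D 33. C has a majority (≥35).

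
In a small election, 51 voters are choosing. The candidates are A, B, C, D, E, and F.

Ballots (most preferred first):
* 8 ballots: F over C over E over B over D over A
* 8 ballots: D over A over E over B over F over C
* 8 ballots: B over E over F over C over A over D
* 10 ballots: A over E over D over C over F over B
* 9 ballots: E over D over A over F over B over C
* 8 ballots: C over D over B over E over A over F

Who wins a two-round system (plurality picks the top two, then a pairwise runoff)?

E

Round 1 first-place votes: A 10, B 8, C 8, D 8, E 9, F 8. A and E advance.
Runoff: A is ranked above E on 18 ballots, E above A on 33.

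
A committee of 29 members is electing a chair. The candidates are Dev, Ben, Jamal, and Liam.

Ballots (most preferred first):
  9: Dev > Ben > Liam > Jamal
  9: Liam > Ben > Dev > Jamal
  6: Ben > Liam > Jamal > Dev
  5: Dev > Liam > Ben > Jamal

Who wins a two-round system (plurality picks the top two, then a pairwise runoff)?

Round 1 first-place votes: Dev 14, Ben 6, Jamal 0, Liam 9. Dev and Liam advance.
Runoff: Dev is ranked above Liam on 14 ballots, Liam above Dev on 15.

Liam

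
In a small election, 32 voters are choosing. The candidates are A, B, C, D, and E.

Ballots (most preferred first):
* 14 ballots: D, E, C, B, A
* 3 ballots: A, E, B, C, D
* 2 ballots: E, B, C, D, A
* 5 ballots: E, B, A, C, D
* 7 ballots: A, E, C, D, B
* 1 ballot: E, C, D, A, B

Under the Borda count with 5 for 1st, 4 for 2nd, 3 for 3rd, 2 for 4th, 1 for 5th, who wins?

A: 14×1 + 3×5 + 2×1 + 5×3 + 7×5 + 1×2 = 83
B: 14×2 + 3×3 + 2×4 + 5×4 + 7×1 + 1×1 = 73
C: 14×3 + 3×2 + 2×3 + 5×2 + 7×3 + 1×4 = 89
D: 14×5 + 3×1 + 2×2 + 5×1 + 7×2 + 1×3 = 99
E: 14×4 + 3×4 + 2×5 + 5×5 + 7×4 + 1×5 = 136

E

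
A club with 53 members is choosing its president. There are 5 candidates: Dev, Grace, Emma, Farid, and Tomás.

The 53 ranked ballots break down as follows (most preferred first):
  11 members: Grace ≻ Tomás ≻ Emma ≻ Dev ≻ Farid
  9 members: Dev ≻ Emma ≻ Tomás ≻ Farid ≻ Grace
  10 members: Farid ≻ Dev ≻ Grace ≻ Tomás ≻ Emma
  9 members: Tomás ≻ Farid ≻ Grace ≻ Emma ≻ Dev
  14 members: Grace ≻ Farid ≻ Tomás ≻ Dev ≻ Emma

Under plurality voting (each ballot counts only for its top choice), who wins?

Grace

First-place votes: Dev 9, Grace 25, Emma 0, Farid 10, Tomás 9.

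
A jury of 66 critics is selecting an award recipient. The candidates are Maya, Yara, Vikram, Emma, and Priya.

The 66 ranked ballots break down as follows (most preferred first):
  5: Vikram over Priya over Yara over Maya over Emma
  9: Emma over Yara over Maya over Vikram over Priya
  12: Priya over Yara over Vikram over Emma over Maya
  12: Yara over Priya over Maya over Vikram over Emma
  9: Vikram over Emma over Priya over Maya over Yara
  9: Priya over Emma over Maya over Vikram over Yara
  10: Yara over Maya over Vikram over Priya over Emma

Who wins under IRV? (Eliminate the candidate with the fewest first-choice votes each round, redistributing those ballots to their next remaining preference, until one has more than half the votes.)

Round 1: Maya 0, Yara 22, Vikram 14, Emma 9, Priya 21. Maya eliminated.
Round 2: Yara 22, Vikram 14, Emma 9, Priya 21. Emma eliminated.
Round 3: Yara 31, Vikram 14, Priya 21. Vikram eliminated.
Round 4: Yara 31, Priya 35. Priya has a majority (≥34).

Priya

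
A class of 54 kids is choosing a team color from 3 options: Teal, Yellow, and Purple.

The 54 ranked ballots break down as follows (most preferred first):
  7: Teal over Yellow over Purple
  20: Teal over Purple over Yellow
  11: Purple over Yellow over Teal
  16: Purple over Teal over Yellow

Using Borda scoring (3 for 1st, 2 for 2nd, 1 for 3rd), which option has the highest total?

Purple

Teal: 7×3 + 20×3 + 11×1 + 16×2 = 124
Yellow: 7×2 + 20×1 + 11×2 + 16×1 = 72
Purple: 7×1 + 20×2 + 11×3 + 16×3 = 128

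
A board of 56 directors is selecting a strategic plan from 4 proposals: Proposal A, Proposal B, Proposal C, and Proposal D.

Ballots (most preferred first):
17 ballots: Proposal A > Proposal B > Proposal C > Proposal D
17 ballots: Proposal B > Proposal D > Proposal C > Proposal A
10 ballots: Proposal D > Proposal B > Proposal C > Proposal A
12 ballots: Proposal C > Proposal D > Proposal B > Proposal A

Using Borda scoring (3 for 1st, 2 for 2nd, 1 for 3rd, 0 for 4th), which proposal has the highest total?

Proposal A: 17×3 + 17×0 + 10×0 + 12×0 = 51
Proposal B: 17×2 + 17×3 + 10×2 + 12×1 = 117
Proposal C: 17×1 + 17×1 + 10×1 + 12×3 = 80
Proposal D: 17×0 + 17×2 + 10×3 + 12×2 = 88

Proposal B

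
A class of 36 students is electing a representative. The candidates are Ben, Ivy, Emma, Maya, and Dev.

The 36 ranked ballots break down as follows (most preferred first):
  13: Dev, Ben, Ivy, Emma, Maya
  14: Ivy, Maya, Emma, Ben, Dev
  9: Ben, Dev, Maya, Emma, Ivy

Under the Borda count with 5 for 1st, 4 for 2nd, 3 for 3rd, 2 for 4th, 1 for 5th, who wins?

Ben: 13×4 + 14×2 + 9×5 = 125
Ivy: 13×3 + 14×5 + 9×1 = 118
Emma: 13×2 + 14×3 + 9×2 = 86
Maya: 13×1 + 14×4 + 9×3 = 96
Dev: 13×5 + 14×1 + 9×4 = 115

Ben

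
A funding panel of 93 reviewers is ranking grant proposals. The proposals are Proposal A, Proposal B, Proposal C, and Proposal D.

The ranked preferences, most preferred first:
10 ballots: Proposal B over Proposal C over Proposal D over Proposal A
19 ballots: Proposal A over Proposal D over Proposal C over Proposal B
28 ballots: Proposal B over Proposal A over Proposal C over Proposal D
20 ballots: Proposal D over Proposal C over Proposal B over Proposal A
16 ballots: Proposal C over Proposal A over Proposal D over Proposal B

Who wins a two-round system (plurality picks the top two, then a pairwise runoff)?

Proposal D

Round 1 first-place votes: Proposal A 19, Proposal B 38, Proposal C 16, Proposal D 20. Proposal B and Proposal D advance.
Runoff: Proposal B is ranked above Proposal D on 38 ballots, Proposal D above Proposal B on 55.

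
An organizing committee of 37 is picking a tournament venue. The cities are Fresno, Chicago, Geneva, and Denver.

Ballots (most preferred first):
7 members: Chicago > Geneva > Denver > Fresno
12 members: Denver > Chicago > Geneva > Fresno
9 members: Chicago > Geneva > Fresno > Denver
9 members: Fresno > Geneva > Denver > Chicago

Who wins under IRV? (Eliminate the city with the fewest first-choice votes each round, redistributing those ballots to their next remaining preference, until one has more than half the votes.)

Denver

Round 1: Fresno 9, Chicago 16, Geneva 0, Denver 12. Geneva eliminated.
Round 2: Fresno 9, Chicago 16, Denver 12. Fresno eliminated.
Round 3: Chicago 16, Denver 21. Denver has a majority (≥19).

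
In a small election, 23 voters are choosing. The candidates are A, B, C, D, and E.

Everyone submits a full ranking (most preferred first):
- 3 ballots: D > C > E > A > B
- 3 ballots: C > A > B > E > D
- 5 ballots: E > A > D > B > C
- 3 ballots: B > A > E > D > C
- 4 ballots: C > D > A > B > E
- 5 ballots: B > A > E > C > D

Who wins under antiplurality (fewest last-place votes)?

A

Last-place votes: A 0, B 3, C 8, D 8, E 4.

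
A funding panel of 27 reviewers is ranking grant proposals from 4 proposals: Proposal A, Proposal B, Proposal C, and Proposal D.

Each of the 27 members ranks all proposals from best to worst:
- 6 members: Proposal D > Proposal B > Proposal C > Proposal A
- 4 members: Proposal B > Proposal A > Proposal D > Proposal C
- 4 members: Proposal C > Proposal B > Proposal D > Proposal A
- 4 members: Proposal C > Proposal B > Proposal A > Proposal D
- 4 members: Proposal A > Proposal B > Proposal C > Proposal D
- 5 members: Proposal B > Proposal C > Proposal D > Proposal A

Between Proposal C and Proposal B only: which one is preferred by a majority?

Proposal C is ranked above Proposal B on 8 ballots; Proposal B above Proposal C on 19.

Proposal B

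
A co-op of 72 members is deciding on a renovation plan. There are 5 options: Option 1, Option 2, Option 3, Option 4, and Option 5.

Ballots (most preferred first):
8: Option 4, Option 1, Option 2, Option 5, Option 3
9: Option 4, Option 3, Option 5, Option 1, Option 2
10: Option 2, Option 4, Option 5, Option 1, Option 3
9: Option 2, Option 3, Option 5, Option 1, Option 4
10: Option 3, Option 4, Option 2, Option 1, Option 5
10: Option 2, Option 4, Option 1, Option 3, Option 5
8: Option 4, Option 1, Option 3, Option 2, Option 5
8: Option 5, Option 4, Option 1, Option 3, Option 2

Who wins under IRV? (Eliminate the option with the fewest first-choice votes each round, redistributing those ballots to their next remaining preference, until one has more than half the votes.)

Option 4

Round 1: Option 1 0, Option 2 29, Option 3 10, Option 4 25, Option 5 8. Option 1 eliminated.
Round 2: Option 2 29, Option 3 10, Option 4 25, Option 5 8. Option 5 eliminated.
Round 3: Option 2 29, Option 3 10, Option 4 33. Option 3 eliminated.
Round 4: Option 2 29, Option 4 43. Option 4 has a majority (≥37).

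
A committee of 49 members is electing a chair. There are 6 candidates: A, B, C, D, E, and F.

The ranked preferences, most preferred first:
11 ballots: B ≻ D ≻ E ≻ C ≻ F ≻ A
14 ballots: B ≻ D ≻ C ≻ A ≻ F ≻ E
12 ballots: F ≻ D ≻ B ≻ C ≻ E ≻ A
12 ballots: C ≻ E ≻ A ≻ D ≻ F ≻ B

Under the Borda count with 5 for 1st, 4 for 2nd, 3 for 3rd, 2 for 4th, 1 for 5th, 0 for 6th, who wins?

D

A: 11×0 + 14×2 + 12×0 + 12×3 = 64
B: 11×5 + 14×5 + 12×3 + 12×0 = 161
C: 11×2 + 14×3 + 12×2 + 12×5 = 148
D: 11×4 + 14×4 + 12×4 + 12×2 = 172
E: 11×3 + 14×0 + 12×1 + 12×4 = 93
F: 11×1 + 14×1 + 12×5 + 12×1 = 97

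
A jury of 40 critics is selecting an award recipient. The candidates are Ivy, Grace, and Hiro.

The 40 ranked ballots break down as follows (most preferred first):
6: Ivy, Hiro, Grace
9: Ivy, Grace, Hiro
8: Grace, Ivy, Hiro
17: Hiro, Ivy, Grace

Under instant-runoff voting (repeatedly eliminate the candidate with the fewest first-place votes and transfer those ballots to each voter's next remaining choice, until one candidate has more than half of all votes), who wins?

Ivy

Round 1: Ivy 15, Grace 8, Hiro 17. Grace eliminated.
Round 2: Ivy 23, Hiro 17. Ivy has a majority (≥21).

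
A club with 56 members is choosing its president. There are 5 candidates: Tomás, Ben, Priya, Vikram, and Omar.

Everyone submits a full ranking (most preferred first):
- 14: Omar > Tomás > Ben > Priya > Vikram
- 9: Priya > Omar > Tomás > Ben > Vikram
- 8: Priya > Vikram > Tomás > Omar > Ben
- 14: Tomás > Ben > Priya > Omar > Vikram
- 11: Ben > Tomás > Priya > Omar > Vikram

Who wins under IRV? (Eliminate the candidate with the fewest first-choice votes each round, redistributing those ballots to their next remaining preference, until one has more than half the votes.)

Tomás

Round 1: Tomás 14, Ben 11, Priya 17, Vikram 0, Omar 14. Vikram eliminated.
Round 2: Tomás 14, Ben 11, Priya 17, Omar 14. Ben eliminated.
Round 3: Tomás 25, Priya 17, Omar 14. Omar eliminated.
Round 4: Tomás 39, Priya 17. Tomás has a majority (≥29).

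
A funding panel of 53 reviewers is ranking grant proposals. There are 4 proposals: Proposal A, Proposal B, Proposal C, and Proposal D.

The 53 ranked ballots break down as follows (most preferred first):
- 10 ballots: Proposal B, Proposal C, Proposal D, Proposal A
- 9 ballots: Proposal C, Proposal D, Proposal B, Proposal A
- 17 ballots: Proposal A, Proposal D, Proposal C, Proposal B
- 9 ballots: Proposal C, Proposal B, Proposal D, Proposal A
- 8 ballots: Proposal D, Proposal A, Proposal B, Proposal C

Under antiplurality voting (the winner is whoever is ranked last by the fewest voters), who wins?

Last-place votes: Proposal A 28, Proposal B 17, Proposal C 8, Proposal D 0.

Proposal D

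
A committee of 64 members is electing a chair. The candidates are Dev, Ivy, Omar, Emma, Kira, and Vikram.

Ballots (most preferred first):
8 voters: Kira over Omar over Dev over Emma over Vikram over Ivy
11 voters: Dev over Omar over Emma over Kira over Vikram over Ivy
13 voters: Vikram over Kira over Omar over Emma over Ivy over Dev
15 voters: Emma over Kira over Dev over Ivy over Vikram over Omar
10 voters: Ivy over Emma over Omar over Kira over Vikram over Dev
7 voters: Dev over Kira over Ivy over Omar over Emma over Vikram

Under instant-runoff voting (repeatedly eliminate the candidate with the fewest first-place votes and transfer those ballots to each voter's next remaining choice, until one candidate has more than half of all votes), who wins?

Round 1: Dev 18, Ivy 10, Omar 0, Emma 15, Kira 8, Vikram 13. Omar eliminated.
Round 2: Dev 18, Ivy 10, Emma 15, Kira 8, Vikram 13. Kira eliminated.
Round 3: Dev 26, Ivy 10, Emma 15, Vikram 13. Ivy eliminated.
Round 4: Dev 26, Emma 25, Vikram 13. Vikram eliminated.
Round 5: Dev 26, Emma 38. Emma has a majority (≥33).

Emma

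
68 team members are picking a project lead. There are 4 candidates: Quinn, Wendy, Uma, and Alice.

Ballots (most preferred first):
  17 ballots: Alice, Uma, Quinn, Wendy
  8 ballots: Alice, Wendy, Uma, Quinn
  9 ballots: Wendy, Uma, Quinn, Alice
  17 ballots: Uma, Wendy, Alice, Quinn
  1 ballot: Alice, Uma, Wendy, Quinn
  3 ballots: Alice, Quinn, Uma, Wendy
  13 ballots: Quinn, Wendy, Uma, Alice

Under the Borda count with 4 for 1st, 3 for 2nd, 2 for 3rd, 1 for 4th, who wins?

Quinn: 17×2 + 8×1 + 9×2 + 17×1 + 1×1 + 3×3 + 13×4 = 139
Wendy: 17×1 + 8×3 + 9×4 + 17×3 + 1×2 + 3×1 + 13×3 = 172
Uma: 17×3 + 8×2 + 9×3 + 17×4 + 1×3 + 3×2 + 13×2 = 197
Alice: 17×4 + 8×4 + 9×1 + 17×2 + 1×4 + 3×4 + 13×1 = 172

Uma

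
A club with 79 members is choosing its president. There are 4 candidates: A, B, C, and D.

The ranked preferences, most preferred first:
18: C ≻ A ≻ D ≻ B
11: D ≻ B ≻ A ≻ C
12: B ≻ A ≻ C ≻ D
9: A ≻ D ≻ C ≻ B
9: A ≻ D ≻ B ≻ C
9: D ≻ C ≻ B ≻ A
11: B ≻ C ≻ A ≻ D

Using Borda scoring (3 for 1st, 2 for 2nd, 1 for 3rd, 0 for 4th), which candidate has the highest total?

A

A: 18×2 + 11×1 + 12×2 + 9×3 + 9×3 + 9×0 + 11×1 = 136
B: 18×0 + 11×2 + 12×3 + 9×0 + 9×1 + 9×1 + 11×3 = 109
C: 18×3 + 11×0 + 12×1 + 9×1 + 9×0 + 9×2 + 11×2 = 115
D: 18×1 + 11×3 + 12×0 + 9×2 + 9×2 + 9×3 + 11×0 = 114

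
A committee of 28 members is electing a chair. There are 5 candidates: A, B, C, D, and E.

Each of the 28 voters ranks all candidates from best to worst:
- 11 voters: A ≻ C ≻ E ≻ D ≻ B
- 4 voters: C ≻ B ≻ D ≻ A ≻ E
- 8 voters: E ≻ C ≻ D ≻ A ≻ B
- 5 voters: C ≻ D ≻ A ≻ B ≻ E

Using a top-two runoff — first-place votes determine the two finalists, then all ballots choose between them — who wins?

C

Round 1 first-place votes: A 11, B 0, C 9, D 0, E 8. A and C advance.
Runoff: A is ranked above C on 11 ballots, C above A on 17.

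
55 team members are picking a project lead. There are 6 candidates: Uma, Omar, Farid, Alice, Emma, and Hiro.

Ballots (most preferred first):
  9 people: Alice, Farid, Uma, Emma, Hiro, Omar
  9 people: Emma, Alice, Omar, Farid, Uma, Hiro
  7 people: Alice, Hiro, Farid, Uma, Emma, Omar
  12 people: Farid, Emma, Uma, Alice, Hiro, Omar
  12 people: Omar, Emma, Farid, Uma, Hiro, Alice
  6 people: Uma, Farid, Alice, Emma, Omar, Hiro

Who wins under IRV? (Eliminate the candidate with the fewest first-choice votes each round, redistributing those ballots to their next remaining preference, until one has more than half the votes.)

Round 1: Uma 6, Omar 12, Farid 12, Alice 16, Emma 9, Hiro 0. Hiro eliminated.
Round 2: Uma 6, Omar 12, Farid 12, Alice 16, Emma 9. Uma eliminated.
Round 3: Omar 12, Farid 18, Alice 16, Emma 9. Emma eliminated.
Round 4: Omar 12, Farid 18, Alice 25. Omar eliminated.
Round 5: Farid 30, Alice 25. Farid has a majority (≥28).

Farid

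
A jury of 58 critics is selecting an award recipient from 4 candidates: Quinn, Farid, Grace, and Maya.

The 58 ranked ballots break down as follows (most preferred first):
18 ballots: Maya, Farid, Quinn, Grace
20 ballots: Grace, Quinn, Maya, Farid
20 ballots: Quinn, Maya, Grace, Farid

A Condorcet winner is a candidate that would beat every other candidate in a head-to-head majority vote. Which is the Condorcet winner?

Quinn

Quinn vs Farid: 40–18
Quinn vs Grace: 38–20
Quinn vs Maya: 40–18
Quinn beats every other candidate.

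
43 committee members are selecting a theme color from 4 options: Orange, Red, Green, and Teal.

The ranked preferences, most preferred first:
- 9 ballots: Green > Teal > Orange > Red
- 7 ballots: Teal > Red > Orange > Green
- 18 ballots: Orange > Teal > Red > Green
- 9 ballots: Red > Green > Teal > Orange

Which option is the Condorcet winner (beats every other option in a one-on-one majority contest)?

Teal

Teal vs Orange: 25–18
Teal vs Red: 34–9
Teal vs Green: 25–18
Teal beats every other option.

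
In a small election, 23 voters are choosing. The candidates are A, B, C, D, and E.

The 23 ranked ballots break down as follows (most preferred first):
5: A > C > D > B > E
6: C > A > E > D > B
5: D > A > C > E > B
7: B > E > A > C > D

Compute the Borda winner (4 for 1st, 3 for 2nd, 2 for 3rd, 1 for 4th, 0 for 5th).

A

A: 5×4 + 6×3 + 5×3 + 7×2 = 67
B: 5×1 + 6×0 + 5×0 + 7×4 = 33
C: 5×3 + 6×4 + 5×2 + 7×1 = 56
D: 5×2 + 6×1 + 5×4 + 7×0 = 36
E: 5×0 + 6×2 + 5×1 + 7×3 = 38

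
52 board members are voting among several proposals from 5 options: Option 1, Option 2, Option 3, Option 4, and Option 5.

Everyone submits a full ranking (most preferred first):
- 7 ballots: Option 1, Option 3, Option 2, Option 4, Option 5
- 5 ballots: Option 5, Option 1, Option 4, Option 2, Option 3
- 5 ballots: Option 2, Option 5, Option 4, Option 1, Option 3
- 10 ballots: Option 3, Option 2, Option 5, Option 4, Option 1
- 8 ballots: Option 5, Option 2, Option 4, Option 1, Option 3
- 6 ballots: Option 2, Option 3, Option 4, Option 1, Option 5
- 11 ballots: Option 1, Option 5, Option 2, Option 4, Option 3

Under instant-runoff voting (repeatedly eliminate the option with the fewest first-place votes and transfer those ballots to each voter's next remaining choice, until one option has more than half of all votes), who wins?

Round 1: Option 1 18, Option 2 11, Option 3 10, Option 4 0, Option 5 13. Option 4 eliminated.
Round 2: Option 1 18, Option 2 11, Option 3 10, Option 5 13. Option 3 eliminated.
Round 3: Option 1 18, Option 2 21, Option 5 13. Option 5 eliminated.
Round 4: Option 1 23, Option 2 29. Option 2 has a majority (≥27).

Option 2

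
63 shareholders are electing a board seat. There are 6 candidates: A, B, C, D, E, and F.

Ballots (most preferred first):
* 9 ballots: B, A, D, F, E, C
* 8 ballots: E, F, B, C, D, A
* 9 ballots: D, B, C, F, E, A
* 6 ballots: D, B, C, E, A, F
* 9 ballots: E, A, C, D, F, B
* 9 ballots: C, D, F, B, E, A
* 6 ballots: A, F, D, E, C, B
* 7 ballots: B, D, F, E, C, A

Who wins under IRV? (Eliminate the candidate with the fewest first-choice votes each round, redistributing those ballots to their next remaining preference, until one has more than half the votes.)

D

Round 1: A 6, B 16, C 9, D 15, E 17, F 0. F eliminated.
Round 2: A 6, B 16, C 9, D 15, E 17. A eliminated.
Round 3: B 16, C 9, D 21, E 17. C eliminated.
Round 4: B 16, D 30, E 17. B eliminated.
Round 5: D 46, E 17. D has a majority (≥32).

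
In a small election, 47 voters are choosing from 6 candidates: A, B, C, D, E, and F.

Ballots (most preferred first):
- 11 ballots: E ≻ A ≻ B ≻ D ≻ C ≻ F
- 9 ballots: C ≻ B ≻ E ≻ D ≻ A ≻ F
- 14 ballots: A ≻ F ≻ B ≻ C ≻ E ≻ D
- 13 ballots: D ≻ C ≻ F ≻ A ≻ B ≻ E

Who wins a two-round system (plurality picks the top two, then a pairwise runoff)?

A

Round 1 first-place votes: A 14, B 0, C 9, D 13, E 11, F 0. A and D advance.
Runoff: A is ranked above D on 25 ballots, D above A on 22.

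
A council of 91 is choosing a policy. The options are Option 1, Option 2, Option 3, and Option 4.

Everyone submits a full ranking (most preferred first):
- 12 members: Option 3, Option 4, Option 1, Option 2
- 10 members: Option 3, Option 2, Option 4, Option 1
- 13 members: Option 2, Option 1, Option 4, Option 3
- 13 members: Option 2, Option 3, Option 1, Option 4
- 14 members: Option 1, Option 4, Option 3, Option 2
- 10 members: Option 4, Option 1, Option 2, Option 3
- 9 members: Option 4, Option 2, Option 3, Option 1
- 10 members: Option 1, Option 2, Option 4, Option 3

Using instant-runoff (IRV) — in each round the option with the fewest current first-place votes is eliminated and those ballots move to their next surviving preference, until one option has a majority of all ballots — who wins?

Option 1

Round 1: Option 1 24, Option 2 26, Option 3 22, Option 4 19. Option 4 eliminated.
Round 2: Option 1 34, Option 2 35, Option 3 22. Option 3 eliminated.
Round 3: Option 1 46, Option 2 45. Option 1 has a majority (≥46).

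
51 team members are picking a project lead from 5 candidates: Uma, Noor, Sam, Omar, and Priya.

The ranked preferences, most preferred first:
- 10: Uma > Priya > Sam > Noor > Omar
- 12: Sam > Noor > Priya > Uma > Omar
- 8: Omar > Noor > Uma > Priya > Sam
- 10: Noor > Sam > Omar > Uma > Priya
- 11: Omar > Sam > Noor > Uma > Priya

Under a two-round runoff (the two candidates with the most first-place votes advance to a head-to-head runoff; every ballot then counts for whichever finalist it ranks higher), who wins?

Sam

Round 1 first-place votes: Uma 10, Noor 10, Sam 12, Omar 19, Priya 0. Omar and Sam advance.
Runoff: Omar is ranked above Sam on 19 ballots, Sam above Omar on 32.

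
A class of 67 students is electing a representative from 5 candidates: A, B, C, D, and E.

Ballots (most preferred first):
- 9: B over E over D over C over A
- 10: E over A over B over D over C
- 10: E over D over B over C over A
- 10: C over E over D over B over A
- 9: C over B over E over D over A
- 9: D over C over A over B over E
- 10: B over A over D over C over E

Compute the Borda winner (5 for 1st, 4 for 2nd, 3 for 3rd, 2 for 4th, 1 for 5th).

B

A: 9×1 + 10×4 + 10×1 + 10×1 + 9×1 + 9×3 + 10×4 = 145
B: 9×5 + 10×3 + 10×3 + 10×2 + 9×4 + 9×2 + 10×5 = 229
C: 9×2 + 10×1 + 10×2 + 10×5 + 9×5 + 9×4 + 10×2 = 199
D: 9×3 + 10×2 + 10×4 + 10×3 + 9×2 + 9×5 + 10×3 = 210
E: 9×4 + 10×5 + 10×5 + 10×4 + 9×3 + 9×1 + 10×1 = 222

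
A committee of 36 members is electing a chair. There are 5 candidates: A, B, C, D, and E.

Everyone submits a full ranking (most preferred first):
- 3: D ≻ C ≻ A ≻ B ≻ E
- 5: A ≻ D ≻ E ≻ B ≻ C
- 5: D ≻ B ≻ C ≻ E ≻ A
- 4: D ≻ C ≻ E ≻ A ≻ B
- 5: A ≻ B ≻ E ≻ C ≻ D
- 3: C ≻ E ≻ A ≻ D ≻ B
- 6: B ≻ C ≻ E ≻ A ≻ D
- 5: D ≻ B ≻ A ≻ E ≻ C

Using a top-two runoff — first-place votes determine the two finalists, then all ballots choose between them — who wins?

Round 1 first-place votes: A 10, B 6, C 3, D 17, E 0. D and A advance.
Runoff: D is ranked above A on 17 ballots, A above D on 19.

A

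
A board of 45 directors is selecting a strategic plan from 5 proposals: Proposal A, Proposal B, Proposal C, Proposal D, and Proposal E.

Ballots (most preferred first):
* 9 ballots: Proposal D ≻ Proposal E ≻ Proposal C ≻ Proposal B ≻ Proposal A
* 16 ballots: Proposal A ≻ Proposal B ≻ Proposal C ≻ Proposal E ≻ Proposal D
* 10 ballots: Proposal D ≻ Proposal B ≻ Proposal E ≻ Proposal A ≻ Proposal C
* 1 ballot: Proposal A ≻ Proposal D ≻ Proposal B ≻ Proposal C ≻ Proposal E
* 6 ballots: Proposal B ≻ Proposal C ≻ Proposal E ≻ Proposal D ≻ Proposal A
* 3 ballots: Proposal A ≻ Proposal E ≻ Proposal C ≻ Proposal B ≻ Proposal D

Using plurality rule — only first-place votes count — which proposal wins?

First-place votes: Proposal A 20, Proposal B 6, Proposal C 0, Proposal D 19, Proposal E 0.

Proposal A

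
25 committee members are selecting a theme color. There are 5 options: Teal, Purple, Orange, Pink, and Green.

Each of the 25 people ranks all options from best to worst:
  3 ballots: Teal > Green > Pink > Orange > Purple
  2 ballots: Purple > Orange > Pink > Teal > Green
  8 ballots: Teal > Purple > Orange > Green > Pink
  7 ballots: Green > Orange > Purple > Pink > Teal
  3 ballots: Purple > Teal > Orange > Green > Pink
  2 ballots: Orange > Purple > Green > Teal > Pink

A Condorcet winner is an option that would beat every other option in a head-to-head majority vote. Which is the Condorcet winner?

Purple

Purple vs Teal: 14–11
Purple vs Orange: 13–12
Purple vs Pink: 22–3
Purple vs Green: 15–10
Purple beats every other option.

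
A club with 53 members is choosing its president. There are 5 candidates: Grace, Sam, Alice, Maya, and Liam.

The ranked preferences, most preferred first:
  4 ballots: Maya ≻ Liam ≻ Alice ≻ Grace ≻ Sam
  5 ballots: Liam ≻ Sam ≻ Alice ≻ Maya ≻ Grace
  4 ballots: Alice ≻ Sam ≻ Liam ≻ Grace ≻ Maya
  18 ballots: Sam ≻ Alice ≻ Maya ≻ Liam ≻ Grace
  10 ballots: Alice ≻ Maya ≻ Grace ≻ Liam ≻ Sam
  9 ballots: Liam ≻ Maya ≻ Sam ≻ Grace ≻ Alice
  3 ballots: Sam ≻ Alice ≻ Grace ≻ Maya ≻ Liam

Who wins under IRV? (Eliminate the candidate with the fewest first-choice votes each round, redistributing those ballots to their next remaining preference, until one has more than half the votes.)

Liam

Round 1: Grace 0, Sam 21, Alice 14, Maya 4, Liam 14. Grace eliminated.
Round 2: Sam 21, Alice 14, Maya 4, Liam 14. Maya eliminated.
Round 3: Sam 21, Alice 14, Liam 18. Alice eliminated.
Round 4: Sam 25, Liam 28. Liam has a majority (≥27).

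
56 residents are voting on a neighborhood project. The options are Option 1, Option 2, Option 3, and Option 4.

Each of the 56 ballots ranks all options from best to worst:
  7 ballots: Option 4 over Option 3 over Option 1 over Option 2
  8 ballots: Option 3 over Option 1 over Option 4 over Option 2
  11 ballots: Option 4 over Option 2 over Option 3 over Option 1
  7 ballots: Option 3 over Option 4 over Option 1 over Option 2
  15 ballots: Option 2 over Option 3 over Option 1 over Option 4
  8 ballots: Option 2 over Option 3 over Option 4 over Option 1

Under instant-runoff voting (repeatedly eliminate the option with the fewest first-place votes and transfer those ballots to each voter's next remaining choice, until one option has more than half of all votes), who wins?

Option 4

Round 1: Option 1 0, Option 2 23, Option 3 15, Option 4 18. Option 1 eliminated.
Round 2: Option 2 23, Option 3 15, Option 4 18. Option 3 eliminated.
Round 3: Option 2 23, Option 4 33. Option 4 has a majority (≥29).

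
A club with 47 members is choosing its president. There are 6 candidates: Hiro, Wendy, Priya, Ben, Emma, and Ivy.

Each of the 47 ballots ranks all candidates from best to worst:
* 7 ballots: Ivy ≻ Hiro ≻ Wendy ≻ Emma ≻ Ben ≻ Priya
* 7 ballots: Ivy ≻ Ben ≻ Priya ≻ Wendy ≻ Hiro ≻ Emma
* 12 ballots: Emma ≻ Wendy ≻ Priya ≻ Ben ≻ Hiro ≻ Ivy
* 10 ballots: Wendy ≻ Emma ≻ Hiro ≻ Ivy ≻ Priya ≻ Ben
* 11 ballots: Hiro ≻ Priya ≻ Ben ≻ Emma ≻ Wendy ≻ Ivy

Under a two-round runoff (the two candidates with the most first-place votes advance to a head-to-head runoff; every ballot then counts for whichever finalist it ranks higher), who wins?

Round 1 first-place votes: Hiro 11, Wendy 10, Priya 0, Ben 0, Emma 12, Ivy 14. Ivy and Emma advance.
Runoff: Ivy is ranked above Emma on 14 ballots, Emma above Ivy on 33.

Emma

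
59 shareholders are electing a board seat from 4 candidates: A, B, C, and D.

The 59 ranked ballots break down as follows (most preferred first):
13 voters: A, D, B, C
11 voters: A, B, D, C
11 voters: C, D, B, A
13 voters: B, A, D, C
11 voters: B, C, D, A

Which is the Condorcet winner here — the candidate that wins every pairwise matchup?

B vs A: 35–24
B vs C: 48–11
B vs D: 35–24
B beats every other candidate.

B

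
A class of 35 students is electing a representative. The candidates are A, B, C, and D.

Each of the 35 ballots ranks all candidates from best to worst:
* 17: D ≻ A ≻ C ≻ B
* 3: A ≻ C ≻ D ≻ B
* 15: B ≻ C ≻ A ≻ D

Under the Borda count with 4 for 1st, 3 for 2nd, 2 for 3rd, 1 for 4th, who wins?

A

A: 17×3 + 3×4 + 15×2 = 93
B: 17×1 + 3×1 + 15×4 = 80
C: 17×2 + 3×3 + 15×3 = 88
D: 17×4 + 3×2 + 15×1 = 89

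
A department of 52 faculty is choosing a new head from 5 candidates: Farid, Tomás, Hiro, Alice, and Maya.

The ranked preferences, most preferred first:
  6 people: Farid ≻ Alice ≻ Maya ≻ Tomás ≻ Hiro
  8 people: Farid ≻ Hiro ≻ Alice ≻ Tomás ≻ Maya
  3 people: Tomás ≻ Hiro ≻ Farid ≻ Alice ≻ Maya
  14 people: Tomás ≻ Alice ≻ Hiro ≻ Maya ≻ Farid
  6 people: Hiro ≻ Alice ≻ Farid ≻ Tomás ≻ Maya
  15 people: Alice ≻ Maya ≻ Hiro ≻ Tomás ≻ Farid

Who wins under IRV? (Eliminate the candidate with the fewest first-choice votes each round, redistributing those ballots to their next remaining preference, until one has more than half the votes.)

Alice

Round 1: Farid 14, Tomás 17, Hiro 6, Alice 15, Maya 0. Maya eliminated.
Round 2: Farid 14, Tomás 17, Hiro 6, Alice 15. Hiro eliminated.
Round 3: Farid 14, Tomás 17, Alice 21. Farid eliminated.
Round 4: Tomás 17, Alice 35. Alice has a majority (≥27).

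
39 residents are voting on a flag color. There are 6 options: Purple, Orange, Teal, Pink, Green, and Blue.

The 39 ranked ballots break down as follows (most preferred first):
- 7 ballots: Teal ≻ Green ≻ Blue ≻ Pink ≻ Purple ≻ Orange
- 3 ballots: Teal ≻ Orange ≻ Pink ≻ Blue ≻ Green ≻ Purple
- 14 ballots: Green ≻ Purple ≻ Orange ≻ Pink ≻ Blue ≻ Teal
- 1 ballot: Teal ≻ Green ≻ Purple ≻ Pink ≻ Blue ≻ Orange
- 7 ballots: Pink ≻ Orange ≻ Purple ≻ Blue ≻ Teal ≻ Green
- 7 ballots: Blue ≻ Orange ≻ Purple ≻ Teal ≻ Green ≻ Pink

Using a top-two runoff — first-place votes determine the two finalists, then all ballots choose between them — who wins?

Round 1 first-place votes: Purple 0, Orange 0, Teal 11, Pink 7, Green 14, Blue 7. Green and Teal advance.
Runoff: Green is ranked above Teal on 14 ballots, Teal above Green on 25.

Teal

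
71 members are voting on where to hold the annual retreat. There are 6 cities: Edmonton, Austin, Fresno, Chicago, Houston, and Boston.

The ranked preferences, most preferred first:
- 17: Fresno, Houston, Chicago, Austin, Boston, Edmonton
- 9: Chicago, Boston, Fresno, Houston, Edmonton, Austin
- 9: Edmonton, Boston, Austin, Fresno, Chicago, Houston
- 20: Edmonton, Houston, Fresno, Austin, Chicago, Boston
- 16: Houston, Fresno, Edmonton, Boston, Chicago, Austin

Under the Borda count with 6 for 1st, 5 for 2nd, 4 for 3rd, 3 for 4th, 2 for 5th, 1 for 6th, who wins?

Edmonton: 17×1 + 9×2 + 9×6 + 20×6 + 16×4 = 273
Austin: 17×3 + 9×1 + 9×4 + 20×3 + 16×1 = 172
Fresno: 17×6 + 9×4 + 9×3 + 20×4 + 16×5 = 325
Chicago: 17×4 + 9×6 + 9×2 + 20×2 + 16×2 = 212
Houston: 17×5 + 9×3 + 9×1 + 20×5 + 16×6 = 317
Boston: 17×2 + 9×5 + 9×5 + 20×1 + 16×3 = 192

Fresno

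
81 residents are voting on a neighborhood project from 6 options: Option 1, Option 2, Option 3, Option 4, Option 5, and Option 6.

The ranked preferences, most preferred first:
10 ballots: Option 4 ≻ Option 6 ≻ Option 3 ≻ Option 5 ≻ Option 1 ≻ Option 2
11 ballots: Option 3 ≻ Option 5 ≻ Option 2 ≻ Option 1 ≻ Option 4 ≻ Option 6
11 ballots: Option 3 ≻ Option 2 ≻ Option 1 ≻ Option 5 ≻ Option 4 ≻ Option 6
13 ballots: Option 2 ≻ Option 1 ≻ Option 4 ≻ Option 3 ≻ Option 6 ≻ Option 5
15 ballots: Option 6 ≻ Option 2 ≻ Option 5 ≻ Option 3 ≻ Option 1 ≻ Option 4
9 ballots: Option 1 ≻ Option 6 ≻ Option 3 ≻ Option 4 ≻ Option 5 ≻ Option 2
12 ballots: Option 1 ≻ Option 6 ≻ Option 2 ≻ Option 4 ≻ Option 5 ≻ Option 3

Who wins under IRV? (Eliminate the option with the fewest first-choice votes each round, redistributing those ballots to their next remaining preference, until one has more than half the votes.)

Round 1: Option 1 21, Option 2 13, Option 3 22, Option 4 10, Option 5 0, Option 6 15. Option 5 eliminated.
Round 2: Option 1 21, Option 2 13, Option 3 22, Option 4 10, Option 6 15. Option 4 eliminated.
Round 3: Option 1 21, Option 2 13, Option 3 22, Option 6 25. Option 2 eliminated.
Round 4: Option 1 34, Option 3 22, Option 6 25. Option 3 eliminated.
Round 5: Option 1 56, Option 6 25. Option 1 has a majority (≥41).

Option 1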